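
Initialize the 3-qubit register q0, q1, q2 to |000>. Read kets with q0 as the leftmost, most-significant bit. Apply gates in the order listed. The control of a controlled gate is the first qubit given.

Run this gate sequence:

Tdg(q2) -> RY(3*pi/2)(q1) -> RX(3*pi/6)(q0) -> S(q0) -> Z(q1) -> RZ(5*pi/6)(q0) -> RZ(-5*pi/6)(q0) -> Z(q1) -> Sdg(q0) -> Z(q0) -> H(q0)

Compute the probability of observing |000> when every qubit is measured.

Outcome |000> occurs with probability 1/4. Key observation: steps 4-9 multiply out to the identity, so the circuit reduces to the remaining gates.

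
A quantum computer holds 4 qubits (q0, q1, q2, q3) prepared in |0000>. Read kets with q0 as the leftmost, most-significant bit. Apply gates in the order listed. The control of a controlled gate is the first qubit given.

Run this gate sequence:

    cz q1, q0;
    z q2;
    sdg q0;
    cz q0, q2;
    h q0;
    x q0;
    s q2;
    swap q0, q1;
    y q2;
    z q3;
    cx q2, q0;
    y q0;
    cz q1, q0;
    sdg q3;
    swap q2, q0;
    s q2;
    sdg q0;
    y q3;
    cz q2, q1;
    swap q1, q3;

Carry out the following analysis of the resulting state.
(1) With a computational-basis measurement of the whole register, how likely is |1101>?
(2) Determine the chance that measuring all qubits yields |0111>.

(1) A full measurement returns |1101> with probability 1/2.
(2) A full measurement returns |0111> with probability 0.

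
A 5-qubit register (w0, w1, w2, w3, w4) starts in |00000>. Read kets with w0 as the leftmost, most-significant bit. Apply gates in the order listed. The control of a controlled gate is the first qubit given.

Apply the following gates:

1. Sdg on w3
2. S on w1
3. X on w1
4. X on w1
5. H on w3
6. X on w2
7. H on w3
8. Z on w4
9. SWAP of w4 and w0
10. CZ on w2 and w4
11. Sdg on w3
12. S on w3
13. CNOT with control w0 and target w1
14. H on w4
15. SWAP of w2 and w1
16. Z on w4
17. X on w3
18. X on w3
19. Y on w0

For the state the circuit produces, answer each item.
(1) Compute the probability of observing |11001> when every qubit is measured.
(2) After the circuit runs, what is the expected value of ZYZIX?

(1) Outcome |11001> occurs with probability 1/2. Key observation: gates 3-4 undo each other exactly, leaving only the rest of the circuit to track.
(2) The expectation value of ZYZIX is 0.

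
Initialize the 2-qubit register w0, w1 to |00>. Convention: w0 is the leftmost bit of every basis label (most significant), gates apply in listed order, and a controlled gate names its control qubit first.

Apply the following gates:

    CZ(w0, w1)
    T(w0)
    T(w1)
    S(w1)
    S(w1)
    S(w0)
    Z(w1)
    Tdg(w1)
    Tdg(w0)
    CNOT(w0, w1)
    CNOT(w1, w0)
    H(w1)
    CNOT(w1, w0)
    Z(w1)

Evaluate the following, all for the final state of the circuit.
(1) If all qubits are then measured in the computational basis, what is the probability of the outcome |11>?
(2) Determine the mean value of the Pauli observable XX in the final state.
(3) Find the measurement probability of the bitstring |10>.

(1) The probability of measuring |11> is 1/2.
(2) In the final state, XX has expectation -1.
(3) A full measurement returns |10> with probability 0.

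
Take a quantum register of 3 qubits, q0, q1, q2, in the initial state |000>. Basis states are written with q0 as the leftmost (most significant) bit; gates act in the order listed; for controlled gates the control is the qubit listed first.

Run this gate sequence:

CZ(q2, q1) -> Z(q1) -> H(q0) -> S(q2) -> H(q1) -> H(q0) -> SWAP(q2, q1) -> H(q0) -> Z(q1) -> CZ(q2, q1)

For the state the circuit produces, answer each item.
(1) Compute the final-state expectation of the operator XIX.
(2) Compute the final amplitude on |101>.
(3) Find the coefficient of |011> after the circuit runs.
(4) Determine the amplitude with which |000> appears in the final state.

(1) The expectation value of XIX is 1.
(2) |101> carries amplitude 1/2 in the final state.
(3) The final state's coefficient on |011> equals 0.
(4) |000> carries amplitude 1/2 in the final state.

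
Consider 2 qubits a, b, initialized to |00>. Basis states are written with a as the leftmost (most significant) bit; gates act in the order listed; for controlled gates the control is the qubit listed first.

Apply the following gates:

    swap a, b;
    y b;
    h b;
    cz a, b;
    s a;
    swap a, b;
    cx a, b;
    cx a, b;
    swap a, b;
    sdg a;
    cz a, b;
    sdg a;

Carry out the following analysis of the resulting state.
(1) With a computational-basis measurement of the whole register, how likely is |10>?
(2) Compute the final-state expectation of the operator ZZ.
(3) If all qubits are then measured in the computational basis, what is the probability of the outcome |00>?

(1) Outcome |10> occurs with probability 0.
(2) In the final state, ZZ has expectation 0.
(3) A full measurement returns |00> with probability 1/2.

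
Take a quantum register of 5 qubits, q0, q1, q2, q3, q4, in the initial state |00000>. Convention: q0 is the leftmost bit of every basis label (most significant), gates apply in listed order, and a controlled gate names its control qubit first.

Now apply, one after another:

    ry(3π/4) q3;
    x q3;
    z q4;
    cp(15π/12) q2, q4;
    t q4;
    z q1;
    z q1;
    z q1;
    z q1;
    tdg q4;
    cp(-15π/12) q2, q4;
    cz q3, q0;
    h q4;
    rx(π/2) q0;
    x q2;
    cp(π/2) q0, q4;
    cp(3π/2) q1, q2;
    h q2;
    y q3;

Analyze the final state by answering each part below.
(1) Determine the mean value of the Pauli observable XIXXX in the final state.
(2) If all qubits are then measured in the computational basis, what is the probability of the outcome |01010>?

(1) In the final state, XIXXX has expectation sqrt(2)/4. Key observation: steps 4-11 multiply out to the identity, so the circuit reduces to the remaining gates.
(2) The probability of measuring |01010> is 0.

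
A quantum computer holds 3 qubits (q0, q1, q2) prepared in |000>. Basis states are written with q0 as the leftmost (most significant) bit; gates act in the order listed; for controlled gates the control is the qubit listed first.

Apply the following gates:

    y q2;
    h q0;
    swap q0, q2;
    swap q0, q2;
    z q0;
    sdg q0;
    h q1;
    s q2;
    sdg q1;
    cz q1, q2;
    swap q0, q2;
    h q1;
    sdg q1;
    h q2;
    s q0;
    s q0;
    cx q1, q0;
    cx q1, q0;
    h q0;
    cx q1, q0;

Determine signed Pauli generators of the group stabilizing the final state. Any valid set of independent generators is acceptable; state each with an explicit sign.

The stabilizer group can be generated by -XII, +IXI, -IIY, among other valid generating sets.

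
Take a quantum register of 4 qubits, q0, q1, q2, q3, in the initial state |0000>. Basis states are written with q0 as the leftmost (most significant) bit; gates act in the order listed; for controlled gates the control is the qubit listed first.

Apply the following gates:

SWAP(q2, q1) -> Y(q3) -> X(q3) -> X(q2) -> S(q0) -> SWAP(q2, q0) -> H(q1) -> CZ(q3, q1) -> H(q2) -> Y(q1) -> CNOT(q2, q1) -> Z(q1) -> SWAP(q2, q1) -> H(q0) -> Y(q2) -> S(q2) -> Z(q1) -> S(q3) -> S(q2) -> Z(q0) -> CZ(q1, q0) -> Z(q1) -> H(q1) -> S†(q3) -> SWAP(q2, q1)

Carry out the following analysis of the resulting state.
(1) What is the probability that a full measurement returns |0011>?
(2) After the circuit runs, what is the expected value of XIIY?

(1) Outcome |0011> occurs with probability 0.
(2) In the final state, XIIY has expectation 0.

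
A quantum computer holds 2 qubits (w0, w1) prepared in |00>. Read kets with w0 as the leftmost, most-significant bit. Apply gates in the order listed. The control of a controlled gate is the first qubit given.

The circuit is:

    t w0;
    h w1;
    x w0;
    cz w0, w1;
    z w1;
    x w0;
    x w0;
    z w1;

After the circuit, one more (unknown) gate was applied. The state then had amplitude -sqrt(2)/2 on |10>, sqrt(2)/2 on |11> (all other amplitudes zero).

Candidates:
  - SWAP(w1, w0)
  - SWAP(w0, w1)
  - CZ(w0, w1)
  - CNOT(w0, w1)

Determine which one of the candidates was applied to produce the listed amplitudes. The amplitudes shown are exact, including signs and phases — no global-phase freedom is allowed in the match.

It was CNOT(w0, w1) that produced the state shown. Key observation: gates 5-8 undo each other exactly, leaving only the rest of the circuit to track.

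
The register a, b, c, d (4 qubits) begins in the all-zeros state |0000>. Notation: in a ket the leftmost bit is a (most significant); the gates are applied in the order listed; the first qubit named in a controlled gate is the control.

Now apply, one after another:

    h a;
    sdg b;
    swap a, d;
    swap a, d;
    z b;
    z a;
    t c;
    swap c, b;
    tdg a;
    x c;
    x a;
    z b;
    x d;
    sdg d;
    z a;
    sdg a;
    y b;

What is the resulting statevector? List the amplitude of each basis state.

The resulting statevector has amplitude sqrt(2)*exp(3*I*pi/4)/2 on |0111>, sqrt(2)*I/2 on |1111>, and 0 on every other basis state.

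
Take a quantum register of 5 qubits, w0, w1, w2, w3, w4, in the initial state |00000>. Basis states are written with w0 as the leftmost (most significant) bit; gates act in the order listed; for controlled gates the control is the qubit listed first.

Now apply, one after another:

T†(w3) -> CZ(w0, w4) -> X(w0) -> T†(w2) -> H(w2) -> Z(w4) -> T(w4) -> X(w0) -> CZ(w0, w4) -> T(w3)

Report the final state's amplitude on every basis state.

The final amplitudes are sqrt(2)/2 on |00000>, sqrt(2)/2 on |00100>, and 0 on every other basis state.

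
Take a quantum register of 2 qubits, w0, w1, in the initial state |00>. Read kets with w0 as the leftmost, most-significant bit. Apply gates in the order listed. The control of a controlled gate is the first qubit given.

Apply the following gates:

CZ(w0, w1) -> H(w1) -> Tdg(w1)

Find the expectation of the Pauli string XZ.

In the final state, XZ has expectation 0.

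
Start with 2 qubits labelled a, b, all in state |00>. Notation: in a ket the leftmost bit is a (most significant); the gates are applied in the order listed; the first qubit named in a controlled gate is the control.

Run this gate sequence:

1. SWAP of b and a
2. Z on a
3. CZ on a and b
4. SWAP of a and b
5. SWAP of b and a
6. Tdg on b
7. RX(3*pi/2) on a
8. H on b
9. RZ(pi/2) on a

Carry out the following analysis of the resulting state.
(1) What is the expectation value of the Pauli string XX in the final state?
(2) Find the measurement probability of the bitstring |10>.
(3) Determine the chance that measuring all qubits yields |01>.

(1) The expectation value of XX is -1.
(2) Outcome |10> occurs with probability 1/4.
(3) Outcome |01> occurs with probability 1/4.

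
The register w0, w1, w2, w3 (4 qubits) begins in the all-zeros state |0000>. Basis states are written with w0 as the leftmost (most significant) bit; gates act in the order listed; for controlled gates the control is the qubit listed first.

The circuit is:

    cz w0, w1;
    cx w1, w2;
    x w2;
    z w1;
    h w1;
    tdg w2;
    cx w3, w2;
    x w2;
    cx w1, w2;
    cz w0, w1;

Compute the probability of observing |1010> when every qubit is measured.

A full measurement returns |1010> with probability 0.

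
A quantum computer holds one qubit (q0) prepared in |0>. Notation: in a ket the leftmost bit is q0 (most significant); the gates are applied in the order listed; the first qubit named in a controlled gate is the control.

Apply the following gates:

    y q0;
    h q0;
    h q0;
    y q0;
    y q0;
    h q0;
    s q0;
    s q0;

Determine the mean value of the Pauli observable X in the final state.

The expectation value of X is 1. Key observation: steps 3-6 multiply out to the identity, so the circuit reduces to the remaining gates.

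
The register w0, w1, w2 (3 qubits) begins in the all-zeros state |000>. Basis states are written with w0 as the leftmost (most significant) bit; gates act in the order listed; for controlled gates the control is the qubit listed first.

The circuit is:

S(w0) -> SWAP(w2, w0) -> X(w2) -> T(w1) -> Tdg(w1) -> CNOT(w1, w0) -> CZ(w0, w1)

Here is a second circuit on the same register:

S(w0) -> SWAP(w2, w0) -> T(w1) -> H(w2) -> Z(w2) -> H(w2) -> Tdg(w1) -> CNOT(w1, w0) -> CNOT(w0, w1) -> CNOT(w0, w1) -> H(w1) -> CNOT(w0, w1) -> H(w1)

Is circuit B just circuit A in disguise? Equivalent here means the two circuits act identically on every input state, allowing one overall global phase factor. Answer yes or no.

Yes, they are equivalent — the unitaries differ by at most a global phase.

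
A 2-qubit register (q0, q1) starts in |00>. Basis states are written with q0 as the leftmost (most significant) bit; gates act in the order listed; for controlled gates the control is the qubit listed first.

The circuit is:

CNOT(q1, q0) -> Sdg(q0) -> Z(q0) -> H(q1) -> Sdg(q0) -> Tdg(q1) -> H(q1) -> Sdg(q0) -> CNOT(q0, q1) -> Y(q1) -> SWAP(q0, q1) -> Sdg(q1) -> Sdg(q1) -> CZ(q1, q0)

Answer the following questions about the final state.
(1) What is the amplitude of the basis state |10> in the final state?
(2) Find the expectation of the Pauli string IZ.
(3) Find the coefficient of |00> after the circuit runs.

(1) The amplitude on |10> is exp(I*pi/4)/2 + I/2.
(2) The expectation value of IZ is 1.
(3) The amplitude on |00> is -I/2 + exp(I*pi/4)/2.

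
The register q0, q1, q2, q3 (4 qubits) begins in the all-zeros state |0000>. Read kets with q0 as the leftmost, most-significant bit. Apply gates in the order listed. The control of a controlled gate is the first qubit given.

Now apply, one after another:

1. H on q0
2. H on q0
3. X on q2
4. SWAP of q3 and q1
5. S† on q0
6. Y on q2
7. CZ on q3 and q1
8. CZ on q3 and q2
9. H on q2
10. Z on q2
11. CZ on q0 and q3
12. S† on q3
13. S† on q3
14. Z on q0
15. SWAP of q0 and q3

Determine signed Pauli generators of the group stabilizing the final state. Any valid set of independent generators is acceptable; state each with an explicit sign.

One valid set of independent stabilizer generators is -IIXI, +ZIII, +IZII, +IIIZ (any independent generating set of the same group is equally correct).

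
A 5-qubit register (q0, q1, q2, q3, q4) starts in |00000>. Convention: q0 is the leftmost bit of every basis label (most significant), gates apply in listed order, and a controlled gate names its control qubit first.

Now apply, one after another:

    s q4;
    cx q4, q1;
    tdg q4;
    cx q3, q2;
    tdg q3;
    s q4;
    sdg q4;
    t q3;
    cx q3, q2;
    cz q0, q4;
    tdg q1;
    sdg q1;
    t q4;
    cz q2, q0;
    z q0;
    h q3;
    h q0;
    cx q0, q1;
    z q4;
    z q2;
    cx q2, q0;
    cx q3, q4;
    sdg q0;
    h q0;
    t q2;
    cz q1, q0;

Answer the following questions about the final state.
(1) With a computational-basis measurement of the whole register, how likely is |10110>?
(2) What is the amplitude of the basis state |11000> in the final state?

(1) Outcome |10110> occurs with probability 0.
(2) The final state's coefficient on |11000> equals -sqrt(2)*I/4.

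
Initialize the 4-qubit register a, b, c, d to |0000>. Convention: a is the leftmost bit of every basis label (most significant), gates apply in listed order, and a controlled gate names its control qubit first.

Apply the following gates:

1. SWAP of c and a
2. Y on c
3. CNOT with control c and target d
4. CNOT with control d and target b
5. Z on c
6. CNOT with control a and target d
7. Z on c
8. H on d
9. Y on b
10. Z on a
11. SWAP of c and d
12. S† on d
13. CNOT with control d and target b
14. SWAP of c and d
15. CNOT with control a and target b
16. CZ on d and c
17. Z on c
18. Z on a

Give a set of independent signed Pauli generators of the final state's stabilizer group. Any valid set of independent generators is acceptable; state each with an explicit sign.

The final state is stabilized by the group generated by +IIIX, +ZIII, -IZII, -IIZI; other independent generating sets are equally valid.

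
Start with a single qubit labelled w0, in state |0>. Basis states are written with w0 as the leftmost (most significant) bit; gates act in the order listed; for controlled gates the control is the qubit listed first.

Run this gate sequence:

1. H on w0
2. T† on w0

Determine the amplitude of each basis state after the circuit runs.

After the circuit, the state carries amplitude sqrt(2)/2 on |0>, -sqrt(2)*exp(3*I*pi/4)/2 on |1>.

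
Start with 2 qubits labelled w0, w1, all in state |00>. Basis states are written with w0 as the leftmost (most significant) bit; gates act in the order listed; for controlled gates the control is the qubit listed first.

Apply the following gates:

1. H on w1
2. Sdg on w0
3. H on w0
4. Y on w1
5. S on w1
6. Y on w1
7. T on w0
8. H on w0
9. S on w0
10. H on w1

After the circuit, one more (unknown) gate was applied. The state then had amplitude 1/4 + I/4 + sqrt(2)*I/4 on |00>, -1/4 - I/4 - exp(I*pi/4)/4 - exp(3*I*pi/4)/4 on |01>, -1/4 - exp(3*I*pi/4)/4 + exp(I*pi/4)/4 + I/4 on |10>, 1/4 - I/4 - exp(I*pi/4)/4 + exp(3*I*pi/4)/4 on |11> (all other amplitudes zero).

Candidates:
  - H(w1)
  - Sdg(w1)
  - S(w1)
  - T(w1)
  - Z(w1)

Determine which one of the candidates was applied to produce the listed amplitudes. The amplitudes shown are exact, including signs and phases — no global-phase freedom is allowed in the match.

It was S(w1) that produced the state shown.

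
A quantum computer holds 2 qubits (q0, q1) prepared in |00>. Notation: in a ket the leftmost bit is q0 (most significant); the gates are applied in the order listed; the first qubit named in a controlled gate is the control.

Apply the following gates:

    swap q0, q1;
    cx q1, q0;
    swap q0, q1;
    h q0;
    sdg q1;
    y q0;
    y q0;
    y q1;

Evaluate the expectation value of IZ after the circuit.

In the final state, IZ has expectation -1.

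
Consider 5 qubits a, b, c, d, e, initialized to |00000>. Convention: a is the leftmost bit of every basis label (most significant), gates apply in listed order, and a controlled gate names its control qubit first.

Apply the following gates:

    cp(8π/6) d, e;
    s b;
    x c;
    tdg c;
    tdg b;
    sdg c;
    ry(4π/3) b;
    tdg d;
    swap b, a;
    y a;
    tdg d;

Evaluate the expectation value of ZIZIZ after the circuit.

The observable ZIZIZ averages to -1/2.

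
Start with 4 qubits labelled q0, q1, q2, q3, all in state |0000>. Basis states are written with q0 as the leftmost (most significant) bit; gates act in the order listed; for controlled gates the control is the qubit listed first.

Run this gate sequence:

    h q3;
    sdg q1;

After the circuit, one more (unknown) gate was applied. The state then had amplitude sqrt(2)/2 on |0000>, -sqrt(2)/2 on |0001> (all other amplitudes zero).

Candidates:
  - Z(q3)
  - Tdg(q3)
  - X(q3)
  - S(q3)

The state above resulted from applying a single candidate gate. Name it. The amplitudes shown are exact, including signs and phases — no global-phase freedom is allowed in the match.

The unique candidate consistent with the amplitudes is Z(q3).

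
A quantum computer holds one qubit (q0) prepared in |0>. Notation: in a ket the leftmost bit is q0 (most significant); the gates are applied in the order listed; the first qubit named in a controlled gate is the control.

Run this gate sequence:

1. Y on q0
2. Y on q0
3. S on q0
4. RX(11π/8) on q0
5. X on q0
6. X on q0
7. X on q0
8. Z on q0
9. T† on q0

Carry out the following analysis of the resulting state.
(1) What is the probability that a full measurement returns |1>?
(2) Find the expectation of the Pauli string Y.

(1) The probability of measuring |1> is cos(5*pi/16)**2. Key observation: gates 5-6 undo each other exactly, leaving only the rest of the circuit to track.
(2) The observable Y averages to sqrt(2*sqrt(2) + 4)/4.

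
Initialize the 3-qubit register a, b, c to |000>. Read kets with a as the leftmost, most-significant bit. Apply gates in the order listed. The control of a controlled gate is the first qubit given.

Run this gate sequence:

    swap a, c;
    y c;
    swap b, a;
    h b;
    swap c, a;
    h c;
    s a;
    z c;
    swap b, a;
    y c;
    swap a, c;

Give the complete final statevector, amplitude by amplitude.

After the circuit, the state carries amplitude 0 on |000>, 0 on |001>, -I/2 on |010>, -I/2 on |011>, 0 on |100>, 0 on |101>, -I/2 on |110>, -I/2 on |111>.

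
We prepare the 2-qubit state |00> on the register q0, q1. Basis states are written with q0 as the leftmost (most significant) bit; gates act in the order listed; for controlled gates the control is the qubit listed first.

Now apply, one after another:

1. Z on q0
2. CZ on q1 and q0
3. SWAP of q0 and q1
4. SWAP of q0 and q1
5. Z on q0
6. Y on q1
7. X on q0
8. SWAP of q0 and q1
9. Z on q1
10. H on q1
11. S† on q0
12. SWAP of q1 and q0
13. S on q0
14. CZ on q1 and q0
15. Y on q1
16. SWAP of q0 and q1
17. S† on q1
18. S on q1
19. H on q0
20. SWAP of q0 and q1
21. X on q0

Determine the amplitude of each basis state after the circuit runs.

The resulting statevector has amplitude -1/2 on |00>, -1/2 on |01>, I/2 on |10>, I/2 on |11>.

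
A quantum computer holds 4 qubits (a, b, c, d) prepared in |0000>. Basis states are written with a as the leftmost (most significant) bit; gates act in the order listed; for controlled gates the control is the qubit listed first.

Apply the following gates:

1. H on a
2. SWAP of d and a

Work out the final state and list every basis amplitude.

The resulting statevector has amplitude sqrt(2)/2 on |0000>, sqrt(2)/2 on |0001>, and 0 on every other basis state.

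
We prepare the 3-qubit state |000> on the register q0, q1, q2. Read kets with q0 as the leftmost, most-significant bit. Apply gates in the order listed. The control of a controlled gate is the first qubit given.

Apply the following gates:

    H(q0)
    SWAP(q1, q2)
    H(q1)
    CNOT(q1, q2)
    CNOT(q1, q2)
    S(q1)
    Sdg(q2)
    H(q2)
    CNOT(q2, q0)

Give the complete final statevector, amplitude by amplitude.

The final amplitudes are sqrt(2)/4 on |000>, sqrt(2)/4 on |001>, sqrt(2)*I/4 on |010>, sqrt(2)*I/4 on |011>, sqrt(2)/4 on |100>, sqrt(2)/4 on |101>, sqrt(2)*I/4 on |110>, sqrt(2)*I/4 on |111>.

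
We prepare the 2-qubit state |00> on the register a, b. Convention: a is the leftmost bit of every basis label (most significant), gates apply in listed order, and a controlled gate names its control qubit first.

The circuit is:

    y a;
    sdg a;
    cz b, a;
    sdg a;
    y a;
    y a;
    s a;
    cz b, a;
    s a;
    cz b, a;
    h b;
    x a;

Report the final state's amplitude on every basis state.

The final amplitudes are sqrt(2)*I/2 on |00>, sqrt(2)*I/2 on |01>, 0 on |10>, 0 on |11>. Key observation: gates 2-9 undo each other exactly, leaving only the rest of the circuit to track.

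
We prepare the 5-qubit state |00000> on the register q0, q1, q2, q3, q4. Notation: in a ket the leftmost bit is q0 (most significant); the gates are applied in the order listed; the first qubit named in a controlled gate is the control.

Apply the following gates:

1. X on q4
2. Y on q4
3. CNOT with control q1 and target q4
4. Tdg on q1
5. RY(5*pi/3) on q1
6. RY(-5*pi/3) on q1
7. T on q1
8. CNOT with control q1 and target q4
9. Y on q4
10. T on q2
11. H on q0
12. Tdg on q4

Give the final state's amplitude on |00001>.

The final state's coefficient on |00001> equals -sqrt(2)*exp(3*I*pi/4)/2. Key observation: the block from step 2 through step 9 cancels to the identity and can be dropped.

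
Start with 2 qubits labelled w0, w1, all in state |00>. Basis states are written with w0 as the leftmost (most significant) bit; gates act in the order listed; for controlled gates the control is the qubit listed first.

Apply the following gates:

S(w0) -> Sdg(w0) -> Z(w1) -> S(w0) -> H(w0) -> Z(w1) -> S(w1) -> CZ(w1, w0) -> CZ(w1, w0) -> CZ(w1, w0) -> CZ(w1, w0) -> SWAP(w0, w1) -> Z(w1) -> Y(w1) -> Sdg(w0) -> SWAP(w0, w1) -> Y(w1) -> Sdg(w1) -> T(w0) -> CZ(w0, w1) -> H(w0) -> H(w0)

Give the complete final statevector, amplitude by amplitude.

The resulting statevector has amplitude 0 on |00>, sqrt(2)*I/2 on |01>, 0 on |10>, -sqrt(2)*exp(3*I*pi/4)/2 on |11>. Key observation: gates 10-11 undo each other exactly, leaving only the rest of the circuit to track.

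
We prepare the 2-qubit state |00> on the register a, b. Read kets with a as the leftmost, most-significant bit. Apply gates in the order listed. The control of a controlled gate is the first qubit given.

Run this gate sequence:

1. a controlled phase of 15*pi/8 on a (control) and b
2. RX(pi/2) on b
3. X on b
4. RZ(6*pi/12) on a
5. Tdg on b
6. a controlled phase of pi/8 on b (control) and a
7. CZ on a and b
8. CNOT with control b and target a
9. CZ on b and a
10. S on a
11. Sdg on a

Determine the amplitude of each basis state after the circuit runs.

After the circuit, the state carries amplitude -sqrt(2)*exp(I*pi/4)/2 on |00>, 0 on |01>, 0 on |10>, sqrt(2)*I/2 on |11>. Key observation: gates 10-11 undo each other exactly, leaving only the rest of the circuit to track.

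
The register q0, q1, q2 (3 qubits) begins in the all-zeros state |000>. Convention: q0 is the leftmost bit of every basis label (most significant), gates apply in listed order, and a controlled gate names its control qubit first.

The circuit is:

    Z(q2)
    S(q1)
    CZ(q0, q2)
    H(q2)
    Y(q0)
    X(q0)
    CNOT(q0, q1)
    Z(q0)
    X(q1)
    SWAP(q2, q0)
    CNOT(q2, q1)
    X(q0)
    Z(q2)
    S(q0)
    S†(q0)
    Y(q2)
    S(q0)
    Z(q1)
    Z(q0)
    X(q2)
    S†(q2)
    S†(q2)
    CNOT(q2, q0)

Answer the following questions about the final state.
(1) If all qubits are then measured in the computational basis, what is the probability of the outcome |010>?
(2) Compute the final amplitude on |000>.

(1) Outcome |010> occurs with probability 1/2.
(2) |000> carries amplitude 0 in the final state.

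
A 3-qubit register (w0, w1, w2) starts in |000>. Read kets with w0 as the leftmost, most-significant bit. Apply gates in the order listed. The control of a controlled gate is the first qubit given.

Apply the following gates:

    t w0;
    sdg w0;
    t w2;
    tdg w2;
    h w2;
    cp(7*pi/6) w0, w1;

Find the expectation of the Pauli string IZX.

The expectation value of IZX is 1.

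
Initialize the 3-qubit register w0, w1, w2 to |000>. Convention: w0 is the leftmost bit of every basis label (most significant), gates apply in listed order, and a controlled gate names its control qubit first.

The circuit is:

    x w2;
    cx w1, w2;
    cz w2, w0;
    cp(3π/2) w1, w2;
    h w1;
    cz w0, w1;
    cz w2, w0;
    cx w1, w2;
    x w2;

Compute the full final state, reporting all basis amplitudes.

After the circuit, the state carries amplitude sqrt(2)/2 on |000>, sqrt(2)/2 on |011>, and 0 on every other basis state.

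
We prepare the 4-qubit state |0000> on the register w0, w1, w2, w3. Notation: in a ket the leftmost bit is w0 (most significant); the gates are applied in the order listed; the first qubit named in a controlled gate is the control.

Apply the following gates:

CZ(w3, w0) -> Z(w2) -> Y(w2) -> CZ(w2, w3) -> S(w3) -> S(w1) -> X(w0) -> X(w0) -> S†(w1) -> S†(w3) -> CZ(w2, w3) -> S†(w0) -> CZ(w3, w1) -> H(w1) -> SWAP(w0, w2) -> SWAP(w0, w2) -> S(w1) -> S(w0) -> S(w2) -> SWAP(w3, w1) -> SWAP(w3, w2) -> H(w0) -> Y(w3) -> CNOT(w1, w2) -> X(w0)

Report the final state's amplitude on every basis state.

After the circuit, the state carries amplitude I/2 on |0000>, -1/2 on |0010>, I/2 on |1000>, -1/2 on |1010>, and 0 on every other basis state. Key observation: the block from step 4 through step 11 cancels to the identity and can be dropped.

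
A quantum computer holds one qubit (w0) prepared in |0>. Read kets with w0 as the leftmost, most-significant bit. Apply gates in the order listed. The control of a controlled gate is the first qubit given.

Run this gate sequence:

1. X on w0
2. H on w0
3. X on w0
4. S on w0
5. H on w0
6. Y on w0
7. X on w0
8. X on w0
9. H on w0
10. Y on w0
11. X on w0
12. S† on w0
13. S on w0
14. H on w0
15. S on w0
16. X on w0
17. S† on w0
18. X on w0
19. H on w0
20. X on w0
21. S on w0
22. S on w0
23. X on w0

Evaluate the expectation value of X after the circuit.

The observable X averages to 0.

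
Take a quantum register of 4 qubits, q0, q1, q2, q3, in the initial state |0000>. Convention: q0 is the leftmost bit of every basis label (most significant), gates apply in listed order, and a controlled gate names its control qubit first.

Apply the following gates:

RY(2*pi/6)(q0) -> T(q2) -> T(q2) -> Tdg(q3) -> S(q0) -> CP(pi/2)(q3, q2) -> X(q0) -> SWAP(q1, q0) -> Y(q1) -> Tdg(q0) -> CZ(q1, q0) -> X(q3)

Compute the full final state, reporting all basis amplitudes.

The resulting statevector has amplitude -sqrt(3)*I/2 on |0001>, -1/2 on |0101>, and 0 on every other basis state.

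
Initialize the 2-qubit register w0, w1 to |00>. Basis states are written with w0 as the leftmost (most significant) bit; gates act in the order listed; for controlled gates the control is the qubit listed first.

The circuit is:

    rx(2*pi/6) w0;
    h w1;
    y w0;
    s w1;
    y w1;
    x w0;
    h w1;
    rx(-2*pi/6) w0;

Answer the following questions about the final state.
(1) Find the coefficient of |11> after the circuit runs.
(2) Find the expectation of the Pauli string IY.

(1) The amplitude on |11> is sqrt(3)*(-1 + I)/4.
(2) The expectation value of IY is -1.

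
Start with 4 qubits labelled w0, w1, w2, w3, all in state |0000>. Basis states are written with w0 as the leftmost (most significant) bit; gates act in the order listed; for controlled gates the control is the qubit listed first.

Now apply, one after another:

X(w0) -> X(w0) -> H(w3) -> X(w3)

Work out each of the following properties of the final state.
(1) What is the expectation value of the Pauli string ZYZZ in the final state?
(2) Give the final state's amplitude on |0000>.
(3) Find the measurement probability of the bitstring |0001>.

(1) The expectation value of ZYZZ is 0. Key observation: the block from step 1 through step 2 cancels to the identity and can be dropped.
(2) The final state's coefficient on |0000> equals sqrt(2)/2.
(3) Outcome |0001> occurs with probability 1/2.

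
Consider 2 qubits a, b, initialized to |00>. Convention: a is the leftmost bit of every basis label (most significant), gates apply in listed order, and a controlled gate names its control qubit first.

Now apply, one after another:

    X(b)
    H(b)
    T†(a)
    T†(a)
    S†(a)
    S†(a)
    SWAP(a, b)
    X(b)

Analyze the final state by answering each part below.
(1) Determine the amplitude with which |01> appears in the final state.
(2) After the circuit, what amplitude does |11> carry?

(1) The final state's coefficient on |01> equals sqrt(2)/2.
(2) The final state's coefficient on |11> equals -sqrt(2)/2.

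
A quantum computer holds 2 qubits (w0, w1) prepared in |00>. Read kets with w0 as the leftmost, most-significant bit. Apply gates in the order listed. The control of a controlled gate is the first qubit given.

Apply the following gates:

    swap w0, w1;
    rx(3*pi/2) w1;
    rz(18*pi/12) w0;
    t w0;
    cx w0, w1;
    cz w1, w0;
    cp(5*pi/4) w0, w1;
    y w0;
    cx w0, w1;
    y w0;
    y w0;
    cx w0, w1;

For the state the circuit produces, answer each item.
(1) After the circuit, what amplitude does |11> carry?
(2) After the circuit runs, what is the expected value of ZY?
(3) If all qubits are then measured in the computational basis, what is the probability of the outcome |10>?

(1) |11> carries amplitude -sqrt(2)*exp(I*pi/4)/2 in the final state. Key observation: gates 9-12 undo each other exactly, leaving only the rest of the circuit to track.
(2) The expectation value of ZY is -1.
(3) The probability of measuring |10> is 1/2.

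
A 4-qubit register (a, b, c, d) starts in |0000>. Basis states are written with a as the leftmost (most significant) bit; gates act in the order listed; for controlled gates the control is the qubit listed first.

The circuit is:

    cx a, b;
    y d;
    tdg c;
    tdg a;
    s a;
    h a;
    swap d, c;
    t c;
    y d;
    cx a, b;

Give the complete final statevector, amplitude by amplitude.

The final amplitudes are -sqrt(2)*exp(I*pi/4)/2 on |0011>, -sqrt(2)*exp(I*pi/4)/2 on |1111>, and 0 on every other basis state.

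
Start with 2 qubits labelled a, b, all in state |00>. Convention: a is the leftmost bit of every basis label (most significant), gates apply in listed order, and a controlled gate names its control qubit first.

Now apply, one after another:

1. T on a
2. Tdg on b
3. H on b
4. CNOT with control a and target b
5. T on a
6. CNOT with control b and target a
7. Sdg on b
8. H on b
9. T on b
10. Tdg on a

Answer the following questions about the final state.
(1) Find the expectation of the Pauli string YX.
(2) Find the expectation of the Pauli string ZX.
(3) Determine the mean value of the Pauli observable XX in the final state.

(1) In the final state, YX has expectation 1/2.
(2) The expectation value of ZX is sqrt(2)/2.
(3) The expectation value of XX is -1/2.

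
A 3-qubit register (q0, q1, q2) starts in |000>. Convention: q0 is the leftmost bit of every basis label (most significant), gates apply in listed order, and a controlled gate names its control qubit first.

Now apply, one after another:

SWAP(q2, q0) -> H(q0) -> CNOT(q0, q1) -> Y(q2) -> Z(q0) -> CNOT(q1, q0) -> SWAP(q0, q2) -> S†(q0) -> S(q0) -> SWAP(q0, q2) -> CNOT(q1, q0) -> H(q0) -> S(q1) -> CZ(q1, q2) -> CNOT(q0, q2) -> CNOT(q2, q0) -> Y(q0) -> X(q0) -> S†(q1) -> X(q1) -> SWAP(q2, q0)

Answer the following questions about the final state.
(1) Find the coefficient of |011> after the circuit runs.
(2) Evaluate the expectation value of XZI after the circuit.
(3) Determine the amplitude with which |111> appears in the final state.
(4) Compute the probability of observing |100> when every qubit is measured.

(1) The amplitude on |011> is 1/2. Key observation: gates 6-11 undo each other exactly, leaving only the rest of the circuit to track.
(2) In the final state, XZI has expectation -1.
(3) |111> carries amplitude 1/2 in the final state.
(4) Outcome |100> occurs with probability 0.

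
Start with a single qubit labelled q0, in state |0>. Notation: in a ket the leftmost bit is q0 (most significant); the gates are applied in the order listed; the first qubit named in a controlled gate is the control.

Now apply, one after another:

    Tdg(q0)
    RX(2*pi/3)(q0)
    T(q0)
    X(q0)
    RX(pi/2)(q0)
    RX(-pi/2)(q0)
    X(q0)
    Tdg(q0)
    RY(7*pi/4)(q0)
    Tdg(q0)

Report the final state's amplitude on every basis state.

The resulting statevector has amplitude -sqrt(sqrt(2) + 2)/4 + I*sqrt(6 - 3*sqrt(2))/4 on |0>, -sqrt(2 - sqrt(2))*exp(3*I*pi/4)/4 + sqrt(3*sqrt(2) + 6)*exp(I*pi/4)/4 on |1>. Key observation: the block from step 3 through step 8 cancels to the identity and can be dropped.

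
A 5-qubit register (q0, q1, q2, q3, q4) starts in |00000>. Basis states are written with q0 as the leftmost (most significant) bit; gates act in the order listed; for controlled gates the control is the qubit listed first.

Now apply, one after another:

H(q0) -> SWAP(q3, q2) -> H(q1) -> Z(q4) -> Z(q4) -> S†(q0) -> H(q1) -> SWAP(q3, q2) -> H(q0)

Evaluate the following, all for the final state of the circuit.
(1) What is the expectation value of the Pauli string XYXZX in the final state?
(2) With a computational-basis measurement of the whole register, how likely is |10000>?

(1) The observable XYXZX averages to 0.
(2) Outcome |10000> occurs with probability 1/2.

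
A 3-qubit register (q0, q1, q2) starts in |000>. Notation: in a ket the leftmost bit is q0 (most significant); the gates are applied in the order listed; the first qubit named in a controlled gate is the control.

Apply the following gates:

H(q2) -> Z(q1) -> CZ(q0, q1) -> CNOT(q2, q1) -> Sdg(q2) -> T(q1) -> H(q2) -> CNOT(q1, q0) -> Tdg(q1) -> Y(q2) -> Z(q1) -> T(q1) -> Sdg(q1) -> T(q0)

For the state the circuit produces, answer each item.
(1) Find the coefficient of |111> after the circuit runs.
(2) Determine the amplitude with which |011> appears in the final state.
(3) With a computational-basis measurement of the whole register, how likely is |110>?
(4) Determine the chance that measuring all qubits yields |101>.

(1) The amplitude on |111> is -1/2.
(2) The final state's coefficient on |011> equals 0.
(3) Outcome |110> occurs with probability 1/4.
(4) The probability of measuring |101> is 0.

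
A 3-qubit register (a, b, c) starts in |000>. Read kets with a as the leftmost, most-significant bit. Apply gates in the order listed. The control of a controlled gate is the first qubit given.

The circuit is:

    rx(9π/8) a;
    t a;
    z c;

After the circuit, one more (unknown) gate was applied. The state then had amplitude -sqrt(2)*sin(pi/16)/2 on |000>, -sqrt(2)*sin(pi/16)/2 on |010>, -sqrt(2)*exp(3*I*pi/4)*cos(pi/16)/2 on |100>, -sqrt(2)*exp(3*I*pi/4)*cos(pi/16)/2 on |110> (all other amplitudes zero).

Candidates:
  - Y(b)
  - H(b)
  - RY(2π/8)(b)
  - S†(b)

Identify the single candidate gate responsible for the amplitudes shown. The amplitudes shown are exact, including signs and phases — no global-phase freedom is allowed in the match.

The unique candidate consistent with the amplitudes is H(b).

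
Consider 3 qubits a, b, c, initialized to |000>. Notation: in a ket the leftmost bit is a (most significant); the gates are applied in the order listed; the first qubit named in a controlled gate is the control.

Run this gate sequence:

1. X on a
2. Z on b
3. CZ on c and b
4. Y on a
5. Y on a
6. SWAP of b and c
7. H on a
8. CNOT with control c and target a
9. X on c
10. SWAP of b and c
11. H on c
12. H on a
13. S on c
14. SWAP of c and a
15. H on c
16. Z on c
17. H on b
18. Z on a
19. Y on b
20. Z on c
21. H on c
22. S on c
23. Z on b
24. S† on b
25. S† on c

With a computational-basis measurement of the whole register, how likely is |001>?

The probability of measuring |001> is 1/4.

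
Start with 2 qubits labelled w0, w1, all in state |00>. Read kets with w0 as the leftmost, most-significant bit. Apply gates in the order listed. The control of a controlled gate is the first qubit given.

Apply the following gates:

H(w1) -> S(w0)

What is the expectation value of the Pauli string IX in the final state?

The observable IX averages to 1.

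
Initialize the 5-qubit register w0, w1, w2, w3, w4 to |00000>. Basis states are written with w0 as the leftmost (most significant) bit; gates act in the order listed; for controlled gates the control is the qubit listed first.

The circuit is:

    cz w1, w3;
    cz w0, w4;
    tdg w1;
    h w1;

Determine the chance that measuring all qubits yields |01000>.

The probability of measuring |01000> is 1/2.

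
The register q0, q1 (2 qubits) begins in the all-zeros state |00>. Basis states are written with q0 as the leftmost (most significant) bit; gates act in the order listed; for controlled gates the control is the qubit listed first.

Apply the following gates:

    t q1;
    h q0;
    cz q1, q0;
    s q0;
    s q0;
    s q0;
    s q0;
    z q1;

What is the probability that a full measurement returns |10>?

A full measurement returns |10> with probability 1/2. Key observation: steps 4-7 multiply out to the identity, so the circuit reduces to the remaining gates.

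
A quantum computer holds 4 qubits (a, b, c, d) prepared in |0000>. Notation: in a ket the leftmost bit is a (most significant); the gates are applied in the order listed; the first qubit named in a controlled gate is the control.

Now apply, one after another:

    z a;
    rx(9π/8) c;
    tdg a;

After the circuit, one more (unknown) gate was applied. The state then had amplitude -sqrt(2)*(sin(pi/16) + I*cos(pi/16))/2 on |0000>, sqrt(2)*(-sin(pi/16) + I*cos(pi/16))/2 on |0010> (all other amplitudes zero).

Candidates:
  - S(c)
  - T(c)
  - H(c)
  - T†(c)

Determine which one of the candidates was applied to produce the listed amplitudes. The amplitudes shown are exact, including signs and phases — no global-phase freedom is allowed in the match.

The applied gate was H(c).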